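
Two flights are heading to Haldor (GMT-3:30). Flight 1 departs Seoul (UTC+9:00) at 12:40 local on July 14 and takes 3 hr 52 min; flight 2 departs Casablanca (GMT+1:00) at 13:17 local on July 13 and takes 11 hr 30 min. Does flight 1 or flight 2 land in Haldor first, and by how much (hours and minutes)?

the second, by 7 hours 45 minutes

Flight 1 in UTC: 12:40 − 9:00 = 03:40 on Jul 14.
+3 hours and 52 minutes → arrive 07:32 UTC on Jul 14.
Flight 2 in UTC: 13:17 − 1:00 = 12:17 on Jul 13.
+11 hours 30 minutes → arrive 23:47 UTC on Jul 13.
Flight 2 lands earlier by 7 hours 45 minutes.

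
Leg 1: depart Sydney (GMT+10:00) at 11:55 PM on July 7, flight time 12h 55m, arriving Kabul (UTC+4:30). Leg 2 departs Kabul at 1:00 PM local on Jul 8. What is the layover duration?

5 hours 40 minutes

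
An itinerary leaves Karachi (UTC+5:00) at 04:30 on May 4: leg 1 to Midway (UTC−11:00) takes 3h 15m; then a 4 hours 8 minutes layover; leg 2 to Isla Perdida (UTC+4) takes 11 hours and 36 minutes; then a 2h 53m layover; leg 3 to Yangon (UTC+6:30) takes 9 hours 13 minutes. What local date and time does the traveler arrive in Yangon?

13:05 on May 5

Convert departure to UTC: 04:30 − 5:00 = 23:30 UTC on May 3.
Add 3 hours and 15 minutes leg 1 → 02:45 UTC (May 4).
Add 4 hours and 8 minutes layover in Midway → 06:53 UTC.
Add 11 hours 36 minutes leg 2 → 18:29 UTC.
Add 2 hours 53 minutes layover in Isla Perdida → 21:22 UTC.
Add 9 hours and 13 minutes leg 3 → 06:35 UTC (May 5).
Yangon is UTC+6:30, so local arrival = 06:35 + 6:30 = 13:05 on May 5.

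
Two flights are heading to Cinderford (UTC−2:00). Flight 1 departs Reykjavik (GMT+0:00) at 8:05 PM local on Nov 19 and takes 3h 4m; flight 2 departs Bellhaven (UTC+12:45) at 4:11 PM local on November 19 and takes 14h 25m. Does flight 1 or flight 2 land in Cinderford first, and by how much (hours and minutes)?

the second, by 5 hours 18 minutes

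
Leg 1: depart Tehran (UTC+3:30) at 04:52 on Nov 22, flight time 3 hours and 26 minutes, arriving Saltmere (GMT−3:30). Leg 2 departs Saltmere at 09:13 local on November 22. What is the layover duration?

Convert departure to UTC: 04:52 − 3:30 = 01:22 UTC on Nov 22.
Add 3 hours 26 minutes flight time → 04:48 UTC.
Saltmere is UTC−3:30, so local arrival = 04:48 − 3:30 = 01:18 on Nov 22.
Layover = 09:13 − 01:18 = 7 hours 55 minutes.

7 hours 55 minutes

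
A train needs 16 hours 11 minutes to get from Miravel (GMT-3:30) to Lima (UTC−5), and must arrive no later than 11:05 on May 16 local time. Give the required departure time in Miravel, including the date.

Target arrival in UTC: 11:05 + 5:00 = 16:05 on May 16.
Subtract 16 hours and 11 minutes → departure 23:54 UTC on May 15.
Miravel is UTC−3:30: 23:54 − 3:30 = 20:24 on May 15.

20:24 on May 15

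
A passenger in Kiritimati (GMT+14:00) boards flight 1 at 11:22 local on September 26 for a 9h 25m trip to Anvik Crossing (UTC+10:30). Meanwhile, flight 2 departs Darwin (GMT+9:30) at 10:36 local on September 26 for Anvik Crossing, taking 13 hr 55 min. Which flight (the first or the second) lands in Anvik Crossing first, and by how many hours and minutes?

Flight 1 in UTC: 11:22 − 14:00 = 21:22 on Sep 25.
+9 hours 25 minutes → arrive 06:47 UTC on Sep 26.
Flight 2 in UTC: 10:36 − 9:30 = 01:06 on Sep 26.
+13 hours 55 minutes → arrive 15:01 UTC on Sep 26.
Flight 1 lands earlier by 8 hours 14 minutes.

the first, by 8 hours 14 minutes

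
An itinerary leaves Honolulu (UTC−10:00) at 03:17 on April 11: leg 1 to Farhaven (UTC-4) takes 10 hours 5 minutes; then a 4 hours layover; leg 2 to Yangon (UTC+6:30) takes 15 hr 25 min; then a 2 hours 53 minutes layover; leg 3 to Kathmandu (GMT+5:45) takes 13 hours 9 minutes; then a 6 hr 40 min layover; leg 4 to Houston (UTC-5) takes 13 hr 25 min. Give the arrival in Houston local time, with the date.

Convert departure to UTC: 03:17 + 10:00 = 13:17 UTC on Apr 11.
Add 10 hours and 5 minutes leg 1 → 23:22 UTC.
Add 4 hours layover in Farhaven → 03:22 UTC (Apr 12).
Add 15 hours and 25 minutes leg 2 → 18:47 UTC.
Add 2 hours 53 minutes layover in Yangon → 21:40 UTC.
Add 13 hours and 9 minutes leg 3 → 10:49 UTC (Apr 13).
Add 6 hours and 40 minutes layover in Kathmandu → 17:29 UTC.
Add 13 hours and 25 minutes leg 4 → 06:54 UTC (Apr 14).
Houston is UTC−5:00, so local arrival = 06:54 − 5:00 = 01:54 on Apr 14.

01:54 on April 14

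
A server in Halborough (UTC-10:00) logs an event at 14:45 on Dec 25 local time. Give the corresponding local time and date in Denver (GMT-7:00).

17:45 on Dec 25

Denver is 3:00 ahead of Halborough.
Shift by the zone difference: 14:45 + 3:00 = 17:45 on Dec 25 in Denver.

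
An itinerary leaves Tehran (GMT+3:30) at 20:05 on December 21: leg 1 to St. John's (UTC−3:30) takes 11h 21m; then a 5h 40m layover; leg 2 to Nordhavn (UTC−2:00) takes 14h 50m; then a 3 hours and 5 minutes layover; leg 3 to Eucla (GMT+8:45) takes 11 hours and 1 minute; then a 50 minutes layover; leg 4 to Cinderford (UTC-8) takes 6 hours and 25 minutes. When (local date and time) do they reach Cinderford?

13:47 on December 23

Convert departure to UTC: 20:05 − 3:30 = 16:35 UTC on Dec 21.
Add 11 hours 21 minutes leg 1 → 03:56 UTC (Dec 22).
Add 5 hours 40 minutes layover in St. John's → 09:36 UTC.
Add 14 hours and 50 minutes leg 2 → 00:26 UTC (Dec 23).
Add 3 hours and 5 minutes layover in Nordhavn → 03:31 UTC.
Add 11 hours and 1 minute leg 3 → 14:32 UTC.
Add 50 minutes layover in Eucla → 15:22 UTC.
Add 6 hours and 25 minutes leg 4 → 21:47 UTC.
Cinderford is UTC−8:00, so local arrival = 21:47 − 8:00 = 13:47 on Dec 23.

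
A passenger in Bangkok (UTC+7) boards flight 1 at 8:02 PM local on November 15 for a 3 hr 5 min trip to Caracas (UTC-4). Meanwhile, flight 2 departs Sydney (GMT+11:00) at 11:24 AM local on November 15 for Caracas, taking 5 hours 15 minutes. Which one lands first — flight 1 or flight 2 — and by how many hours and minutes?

the second, by 10 hours 28 minutes

Flight 1 in UTC: 8:02 PM − 7:00 = 1:02 PM on Nov 15.
+3 hours and 5 minutes → arrive 4:07 PM UTC on Nov 15.
Flight 2 in UTC: 11:24 AM − 11:00 = 12:24 AM on Nov 15.
+5 hours 15 minutes → arrive 5:39 AM UTC on Nov 15.
Flight 2 lands earlier by 10 hours 28 minutes.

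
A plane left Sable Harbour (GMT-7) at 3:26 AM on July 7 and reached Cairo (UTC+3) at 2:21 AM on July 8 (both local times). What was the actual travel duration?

12 hours 55 minutes

Departure in UTC: 3:26 AM + 7:00 = 10:26 AM on Jul 7.
Arrival in UTC: 2:21 AM − 3:00 = 11:21 PM on Jul 7.
Elapsed = 11:21 PM − 10:26 AM = 12 hours 55 minutes.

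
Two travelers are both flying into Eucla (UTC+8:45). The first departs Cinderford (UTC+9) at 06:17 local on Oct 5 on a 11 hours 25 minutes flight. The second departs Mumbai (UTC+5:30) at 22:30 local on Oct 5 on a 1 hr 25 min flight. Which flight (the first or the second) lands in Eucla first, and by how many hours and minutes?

Flight 1 in UTC: 06:17 − 9:00 = 21:17 on Oct 4.
+11 hours 25 minutes → arrive 08:42 UTC on Oct 5.
Flight 2 in UTC: 22:30 − 5:30 = 17:00 on Oct 5.
+1 hour and 25 minutes → arrive 18:25 UTC on Oct 5.
Flight 1 lands earlier by 9 hours 43 minutes.

the first, by 9 hours 43 minutes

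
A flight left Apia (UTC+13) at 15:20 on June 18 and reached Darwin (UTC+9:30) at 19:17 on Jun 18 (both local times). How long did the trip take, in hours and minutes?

Darwin is 3:30 behind Apia.
Clock-face elapsed time (ignoring zones) is 3 hours 57 minutes.
Actual elapsed = 3 hours 57 minutes + 3:30 = 7 hours 27 minutes.

7 hours 27 minutes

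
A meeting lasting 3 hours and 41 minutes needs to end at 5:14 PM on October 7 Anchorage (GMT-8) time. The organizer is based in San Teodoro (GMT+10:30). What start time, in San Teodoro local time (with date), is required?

8:03 AM on October 8

Target end time in UTC: 5:14 PM + 8:00 = 1:14 AM on Oct 8.
Subtract 3 hours 41 minutes → start 9:33 PM UTC on Oct 7.
San Teodoro is UTC+10:30: 9:33 PM + 10:30 = 8:03 AM on Oct 8.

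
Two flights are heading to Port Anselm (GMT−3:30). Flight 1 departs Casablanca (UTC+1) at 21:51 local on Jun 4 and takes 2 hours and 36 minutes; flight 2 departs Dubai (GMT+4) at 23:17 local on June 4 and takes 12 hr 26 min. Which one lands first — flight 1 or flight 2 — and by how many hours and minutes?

the first, by 8 hours 16 minutes

Flight 1 in UTC: 21:51 − 1:00 = 20:51 on Jun 4.
+2 hours and 36 minutes → arrive 23:27 UTC on Jun 4.
Flight 2 in UTC: 23:17 − 4:00 = 19:17 on Jun 4.
+12 hours 26 minutes → arrive 07:43 UTC on Jun 5.
Flight 1 lands earlier by 8 hours 16 minutes.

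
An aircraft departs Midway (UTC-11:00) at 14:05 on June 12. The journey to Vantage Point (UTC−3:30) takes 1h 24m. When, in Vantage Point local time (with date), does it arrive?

22:59 on June 12

Convert departure to UTC: 14:05 + 11:00 = 01:05 UTC on Jun 13.
Add 1 hour and 24 minutes travel time → 02:29 UTC.
Vantage Point is UTC−3:30, so local arrival = 02:29 − 3:30 = 22:59 on Jun 12.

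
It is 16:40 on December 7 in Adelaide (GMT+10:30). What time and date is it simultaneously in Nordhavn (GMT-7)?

23:10 on December 6

Nordhavn is 17:30 behind Adelaide.
Shift by the zone difference: 16:40 − 17:30 = 23:10 on Dec 6 in Nordhavn.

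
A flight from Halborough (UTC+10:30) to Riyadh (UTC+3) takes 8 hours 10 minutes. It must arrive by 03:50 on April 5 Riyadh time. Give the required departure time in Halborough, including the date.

Target arrival in UTC: 03:50 − 3:00 = 00:50 on Apr 5.
Subtract 8 hours and 10 minutes → departure 16:40 UTC on Apr 4.
Halborough is UTC+10:30: 16:40 + 10:30 = 03:10 on Apr 5.

03:10 on Apr 5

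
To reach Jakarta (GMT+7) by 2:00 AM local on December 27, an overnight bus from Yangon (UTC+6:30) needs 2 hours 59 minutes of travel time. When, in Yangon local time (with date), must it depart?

Target arrival in UTC: 2:00 AM − 7:00 = 7:00 PM on Dec 26.
Subtract 2 hours and 59 minutes → departure 4:01 PM UTC on Dec 26.
Yangon is UTC+6:30: 4:01 PM + 6:30 = 10:31 PM on Dec 26.

10:31 PM on December 26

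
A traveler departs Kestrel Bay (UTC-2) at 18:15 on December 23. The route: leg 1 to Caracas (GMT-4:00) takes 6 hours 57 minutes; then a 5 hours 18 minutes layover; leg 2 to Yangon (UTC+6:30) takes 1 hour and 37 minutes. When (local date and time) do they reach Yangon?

16:37 on December 24

Convert departure to UTC: 18:15 + 2:00 = 20:15 UTC on Dec 23.
Add 6 hours 57 minutes leg 1 → 03:12 UTC (Dec 24).
Add 5 hours 18 minutes layover in Caracas → 08:30 UTC.
Add 1 hour and 37 minutes leg 2 → 10:07 UTC.
Yangon is UTC+6:30, so local arrival = 10:07 + 6:30 = 16:37 on Dec 24.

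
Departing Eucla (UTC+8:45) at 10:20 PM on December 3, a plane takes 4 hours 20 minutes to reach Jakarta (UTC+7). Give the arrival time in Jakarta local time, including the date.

12:55 AM on December 4

Convert departure to UTC: 10:20 PM − 8:45 = 1:35 PM UTC on Dec 3.
Add 4 hours and 20 minutes travel time → 5:55 PM UTC.
Jakarta is UTC+7:00, so local arrival = 5:55 PM + 7:00 = 12:55 AM on Dec 4.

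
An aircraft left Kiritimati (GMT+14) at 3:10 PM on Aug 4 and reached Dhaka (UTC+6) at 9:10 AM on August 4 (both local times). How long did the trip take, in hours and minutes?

2 hours

Dhaka is 8:00 behind Kiritimati.
Clock-face elapsed time (ignoring zones) is −6 hours.
Actual elapsed = −6 hours + 8:00 = 2 hours.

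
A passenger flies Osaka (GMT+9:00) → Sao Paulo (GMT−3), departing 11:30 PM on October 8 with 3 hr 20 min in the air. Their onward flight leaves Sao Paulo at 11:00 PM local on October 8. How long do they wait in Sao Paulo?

8 hours 10 minutes

Convert departure to UTC: 11:30 PM − 9:00 = 2:30 PM UTC on Oct 8.
Add 3 hours 20 minutes flight time → 5:50 PM UTC.
Sao Paulo is UTC−3:00, so local arrival = 5:50 PM − 3:00 = 2:50 PM on Oct 8.
Layover = 11:00 PM − 2:50 PM = 8 hours 10 minutes.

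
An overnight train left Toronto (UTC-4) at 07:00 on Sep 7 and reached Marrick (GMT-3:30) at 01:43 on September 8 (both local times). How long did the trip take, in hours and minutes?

Marrick is 0:30 ahead of Toronto.
Clock-face elapsed time (ignoring zones) is 18 hours 43 minutes.
Actual elapsed = 18 hours 43 minutes − 0:30 = 18 hours 13 minutes.

18 hours 13 minutes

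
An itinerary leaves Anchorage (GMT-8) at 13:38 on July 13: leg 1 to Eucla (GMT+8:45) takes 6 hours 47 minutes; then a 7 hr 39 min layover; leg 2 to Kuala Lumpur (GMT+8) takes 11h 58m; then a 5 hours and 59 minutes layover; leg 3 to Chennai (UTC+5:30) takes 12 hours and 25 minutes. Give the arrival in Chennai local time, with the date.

23:56 on July 15

Convert departure to UTC: 13:38 + 8:00 = 21:38 UTC on Jul 13.
Add 6 hours 47 minutes leg 1 → 04:25 UTC (Jul 14).
Add 7 hours and 39 minutes layover in Eucla → 12:04 UTC.
Add 11 hours and 58 minutes leg 2 → 00:02 UTC (Jul 15).
Add 5 hours and 59 minutes layover in Kuala Lumpur → 06:01 UTC.
Add 12 hours and 25 minutes leg 3 → 18:26 UTC.
Chennai is UTC+5:30, so local arrival = 18:26 + 5:30 = 23:56 on Jul 15.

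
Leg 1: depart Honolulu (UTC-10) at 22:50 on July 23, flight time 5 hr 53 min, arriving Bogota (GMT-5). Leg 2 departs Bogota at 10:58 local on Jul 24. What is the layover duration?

1 hour 15 minutes

Convert departure to UTC: 22:50 + 10:00 = 08:50 UTC on Jul 24.
Add 5 hours and 53 minutes flight time → 14:43 UTC.
Bogota is UTC−5:00, so local arrival = 14:43 − 5:00 = 09:43 on Jul 24.
Layover = 10:58 − 09:43 = 1 hour 15 minutes.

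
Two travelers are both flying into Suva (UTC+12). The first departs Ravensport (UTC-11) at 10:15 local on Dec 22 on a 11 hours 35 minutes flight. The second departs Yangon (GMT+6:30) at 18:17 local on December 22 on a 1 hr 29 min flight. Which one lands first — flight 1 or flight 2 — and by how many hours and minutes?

the second, by 19 hours 34 minutes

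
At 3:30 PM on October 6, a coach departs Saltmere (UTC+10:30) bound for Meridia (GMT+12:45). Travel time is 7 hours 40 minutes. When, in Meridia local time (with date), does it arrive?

1:25 AM on October 7

Convert departure to UTC: 3:30 PM − 10:30 = 5:00 AM UTC on Oct 6.
Add 7 hours and 40 minutes travel time → 12:40 PM UTC.
Meridia is UTC+12:45, so local arrival = 12:40 PM + 12:45 = 1:25 AM on Oct 7.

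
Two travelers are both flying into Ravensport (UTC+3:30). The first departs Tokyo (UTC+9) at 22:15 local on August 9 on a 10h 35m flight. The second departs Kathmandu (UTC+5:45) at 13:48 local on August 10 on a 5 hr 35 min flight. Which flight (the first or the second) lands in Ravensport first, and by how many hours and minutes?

Flight 1 in UTC: 22:15 − 9:00 = 13:15 on Aug 9.
+10 hours 35 minutes → arrive 23:50 UTC on Aug 9.
Flight 2 in UTC: 13:48 − 5:45 = 08:03 on Aug 10.
+5 hours 35 minutes → arrive 13:38 UTC on Aug 10.
Flight 1 lands earlier by 13 hours 48 minutes.

the first, by 13 hours 48 minutes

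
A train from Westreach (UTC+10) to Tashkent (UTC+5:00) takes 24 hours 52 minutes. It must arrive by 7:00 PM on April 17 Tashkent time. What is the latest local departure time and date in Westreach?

11:08 PM on Apr 16

Target arrival in UTC: 7:00 PM − 5:00 = 2:00 PM on Apr 17.
Subtract 24 hours 52 minutes → departure 1:08 PM UTC on Apr 16.
Westreach is UTC+10:00: 1:08 PM + 10:00 = 11:08 PM on Apr 16.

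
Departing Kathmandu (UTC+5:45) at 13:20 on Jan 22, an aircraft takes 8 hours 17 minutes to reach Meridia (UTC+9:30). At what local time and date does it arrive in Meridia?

Convert departure to UTC: 13:20 − 5:45 = 07:35 UTC on Jan 22.
Add 8 hours and 17 minutes travel time → 15:52 UTC.
Meridia is UTC+9:30, so local arrival = 15:52 + 9:30 = 01:22 on Jan 23.

01:22 on January 23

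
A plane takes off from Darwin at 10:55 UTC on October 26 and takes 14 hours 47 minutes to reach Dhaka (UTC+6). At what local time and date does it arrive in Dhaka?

07:42 on October 27

Departure is given in UTC: 10:55 on Oct 26.
Add 14 hours 47 minutes → 01:42 UTC (Oct 27).
Dhaka is UTC+6:00: 01:42 + 6:00 = 07:42 on Oct 27.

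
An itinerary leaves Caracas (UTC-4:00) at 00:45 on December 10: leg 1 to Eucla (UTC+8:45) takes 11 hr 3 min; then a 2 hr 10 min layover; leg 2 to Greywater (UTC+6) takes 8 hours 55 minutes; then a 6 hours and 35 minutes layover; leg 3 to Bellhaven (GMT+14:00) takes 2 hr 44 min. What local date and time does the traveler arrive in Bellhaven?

02:12 on December 12

Convert departure to UTC: 00:45 + 4:00 = 04:45 UTC on Dec 10.
Add 11 hours and 3 minutes leg 1 → 15:48 UTC.
Add 2 hours 10 minutes layover in Eucla → 17:58 UTC.
Add 8 hours 55 minutes leg 2 → 02:53 UTC (Dec 11).
Add 6 hours and 35 minutes layover in Greywater → 09:28 UTC.
Add 2 hours and 44 minutes leg 3 → 12:12 UTC.
Bellhaven is UTC+14:00, so local arrival = 12:12 + 14:00 = 02:12 on Dec 12.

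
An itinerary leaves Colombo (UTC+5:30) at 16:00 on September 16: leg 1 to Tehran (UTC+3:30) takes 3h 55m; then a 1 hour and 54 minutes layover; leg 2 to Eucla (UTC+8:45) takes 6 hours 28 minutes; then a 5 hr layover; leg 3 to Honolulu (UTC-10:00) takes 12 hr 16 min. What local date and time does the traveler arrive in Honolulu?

Convert departure to UTC: 16:00 − 5:30 = 10:30 UTC on Sep 16.
Add 3 hours and 55 minutes leg 1 → 14:25 UTC.
Add 1 hour and 54 minutes layover in Tehran → 16:19 UTC.
Add 6 hours and 28 minutes leg 2 → 22:47 UTC.
Add 5 hours layover in Eucla → 03:47 UTC (Sep 17).
Add 12 hours 16 minutes leg 3 → 16:03 UTC.
Honolulu is UTC−10:00, so local arrival = 16:03 − 10:00 = 06:03 on Sep 17.

06:03 on September 17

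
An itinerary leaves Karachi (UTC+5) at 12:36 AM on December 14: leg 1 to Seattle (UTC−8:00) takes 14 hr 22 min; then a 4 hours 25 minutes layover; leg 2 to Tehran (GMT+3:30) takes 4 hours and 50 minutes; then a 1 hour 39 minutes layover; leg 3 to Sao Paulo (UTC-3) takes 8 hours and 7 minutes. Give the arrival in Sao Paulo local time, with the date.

1:59 AM on Dec 15

Convert departure to UTC: 12:36 AM − 5:00 = 7:36 PM UTC on Dec 13.
Add 14 hours and 22 minutes leg 1 → 9:58 AM UTC (Dec 14).
Add 4 hours 25 minutes layover in Seattle → 2:23 PM UTC.
Add 4 hours 50 minutes leg 2 → 7:13 PM UTC.
Add 1 hour and 39 minutes layover in Tehran → 8:52 PM UTC.
Add 8 hours and 7 minutes leg 3 → 4:59 AM UTC (Dec 15).
Sao Paulo is UTC−3:00, so local arrival = 4:59 AM − 3:00 = 1:59 AM on Dec 15.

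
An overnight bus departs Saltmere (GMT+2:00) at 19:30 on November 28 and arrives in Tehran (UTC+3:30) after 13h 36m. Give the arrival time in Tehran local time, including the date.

10:36 on November 29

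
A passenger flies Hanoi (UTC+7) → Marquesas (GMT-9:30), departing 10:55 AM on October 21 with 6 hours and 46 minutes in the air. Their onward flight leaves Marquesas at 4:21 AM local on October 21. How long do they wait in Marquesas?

3 hours 10 minutes

Convert departure to UTC: 10:55 AM − 7:00 = 3:55 AM UTC on Oct 21.
Add 6 hours and 46 minutes flight time → 10:41 AM UTC.
Marquesas is UTC−9:30, so local arrival = 10:41 AM − 9:30 = 1:11 AM on Oct 21.
Layover = 4:21 AM − 1:11 AM = 3 hours 10 minutes.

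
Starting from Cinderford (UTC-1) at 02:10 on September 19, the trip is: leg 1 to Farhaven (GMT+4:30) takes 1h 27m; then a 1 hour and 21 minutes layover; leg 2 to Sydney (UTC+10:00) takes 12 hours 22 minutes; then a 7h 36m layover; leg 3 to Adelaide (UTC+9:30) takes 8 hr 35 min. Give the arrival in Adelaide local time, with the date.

20:01 on Sep 20

Convert departure to UTC: 02:10 + 1:00 = 03:10 UTC on Sep 19.
Add 1 hour 27 minutes leg 1 → 04:37 UTC.
Add 1 hour and 21 minutes layover in Farhaven → 05:58 UTC.
Add 12 hours and 22 minutes leg 2 → 18:20 UTC.
Add 7 hours and 36 minutes layover in Sydney → 01:56 UTC (Sep 20).
Add 8 hours 35 minutes leg 3 → 10:31 UTC.
Adelaide is UTC+9:30, so local arrival = 10:31 + 9:30 = 20:01 on Sep 20.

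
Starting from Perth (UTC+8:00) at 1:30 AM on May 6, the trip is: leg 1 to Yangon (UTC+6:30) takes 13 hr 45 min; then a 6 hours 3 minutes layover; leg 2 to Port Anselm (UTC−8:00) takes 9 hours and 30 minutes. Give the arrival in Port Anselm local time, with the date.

Convert departure to UTC: 1:30 AM − 8:00 = 5:30 PM UTC on May 5.
Add 13 hours and 45 minutes leg 1 → 7:15 AM UTC (May 6).
Add 6 hours 3 minutes layover in Yangon → 1:18 PM UTC.
Add 9 hours 30 minutes leg 2 → 10:48 PM UTC.
Port Anselm is UTC−8:00, so local arrival = 10:48 PM − 8:00 = 2:48 PM on May 6.

2:48 PM on May 6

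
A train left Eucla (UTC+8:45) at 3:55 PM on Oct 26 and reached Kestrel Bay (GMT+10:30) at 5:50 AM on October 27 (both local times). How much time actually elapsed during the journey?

12 hours 10 minutes

Kestrel Bay is 1:45 ahead of Eucla.
Clock-face elapsed time (ignoring zones) is 13 hours 55 minutes.
Actual elapsed = 13 hours 55 minutes − 1:45 = 12 hours 10 minutes.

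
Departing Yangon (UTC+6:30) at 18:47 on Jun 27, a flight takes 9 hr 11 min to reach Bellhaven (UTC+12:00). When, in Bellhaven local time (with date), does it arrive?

09:28 on Jun 28

Bellhaven is 5:30 ahead of Yangon.
After 9 hours 11 minutes it is 03:58 (Jun 28) in Yangon.
Shift by the zone difference: 03:58 + 5:30 = 09:28 on Jun 28 in Bellhaven.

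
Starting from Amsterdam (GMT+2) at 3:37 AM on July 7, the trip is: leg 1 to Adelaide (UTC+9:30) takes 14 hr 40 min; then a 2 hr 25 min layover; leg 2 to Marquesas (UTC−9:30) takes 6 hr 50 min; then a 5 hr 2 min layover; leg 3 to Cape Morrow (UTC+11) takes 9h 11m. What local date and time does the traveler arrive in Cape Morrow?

2:45 AM on July 9

Convert departure to UTC: 3:37 AM − 2:00 = 1:37 AM UTC on Jul 7.
Add 14 hours 40 minutes leg 1 → 4:17 PM UTC.
Add 2 hours 25 minutes layover in Adelaide → 6:42 PM UTC.
Add 6 hours and 50 minutes leg 2 → 1:32 AM UTC (Jul 8).
Add 5 hours 2 minutes layover in Marquesas → 6:34 AM UTC.
Add 9 hours and 11 minutes leg 3 → 3:45 PM UTC.
Cape Morrow is UTC+11:00, so local arrival = 3:45 PM + 11:00 = 2:45 AM on Jul 9.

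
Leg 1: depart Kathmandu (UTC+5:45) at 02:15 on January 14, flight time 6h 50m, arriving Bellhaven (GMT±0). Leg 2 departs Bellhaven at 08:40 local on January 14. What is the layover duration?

Convert departure to UTC: 02:15 − 5:45 = 20:30 UTC on Jan 13.
Add 6 hours 50 minutes flight time → 03:20 UTC (Jan 14).
Bellhaven is UTC+0, so local arrival is the same: 03:20 on Jan 14.
Layover = 08:40 − 03:20 = 5 hours 20 minutes.

5 hours 20 minutes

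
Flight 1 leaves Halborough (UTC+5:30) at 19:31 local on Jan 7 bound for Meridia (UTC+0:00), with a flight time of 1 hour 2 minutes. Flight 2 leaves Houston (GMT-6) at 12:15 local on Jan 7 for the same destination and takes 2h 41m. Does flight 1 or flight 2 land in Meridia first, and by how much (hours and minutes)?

Flight 1 in UTC: 19:31 − 5:30 = 14:01 on Jan 7.
+1 hour and 2 minutes → arrive 15:03 UTC on Jan 7.
Flight 2 in UTC: 12:15 + 6:00 = 18:15 on Jan 7.
+2 hours 41 minutes → arrive 20:56 UTC on Jan 7.
Flight 1 lands earlier by 5 hours 53 minutes.

the first, by 5 hours 53 minutes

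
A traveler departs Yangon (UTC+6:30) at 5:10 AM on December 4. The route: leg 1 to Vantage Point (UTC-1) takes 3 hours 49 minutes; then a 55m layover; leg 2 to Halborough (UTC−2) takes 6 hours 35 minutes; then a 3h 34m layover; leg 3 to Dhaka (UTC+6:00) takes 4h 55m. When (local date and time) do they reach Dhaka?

12:28 AM on Dec 5

Convert departure to UTC: 5:10 AM − 6:30 = 10:40 PM UTC on Dec 3.
Add 3 hours 49 minutes leg 1 → 2:29 AM UTC (Dec 4).
Add 55 minutes layover in Vantage Point → 3:24 AM UTC.
Add 6 hours and 35 minutes leg 2 → 9:59 AM UTC.
Add 3 hours and 34 minutes layover in Halborough → 1:33 PM UTC.
Add 4 hours and 55 minutes leg 3 → 6:28 PM UTC.
Dhaka is UTC+6:00, so local arrival = 6:28 PM + 6:00 = 12:28 AM on Dec 5.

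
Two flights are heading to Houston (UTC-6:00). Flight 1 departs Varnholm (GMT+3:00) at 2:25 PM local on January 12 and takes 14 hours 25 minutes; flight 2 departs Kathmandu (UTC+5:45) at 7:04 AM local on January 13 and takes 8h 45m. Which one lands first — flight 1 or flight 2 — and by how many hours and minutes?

the first, by 8 hours 14 minutes

Flight 1 in UTC: 2:25 PM − 3:00 = 11:25 AM on Jan 12.
+14 hours 25 minutes → arrive 1:50 AM UTC on Jan 13.
Flight 2 in UTC: 7:04 AM − 5:45 = 1:19 AM on Jan 13.
+8 hours and 45 minutes → arrive 10:04 AM UTC on Jan 13.
Flight 1 lands earlier by 8 hours 14 minutes.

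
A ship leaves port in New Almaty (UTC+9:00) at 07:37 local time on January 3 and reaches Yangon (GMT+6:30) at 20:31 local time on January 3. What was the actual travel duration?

15 hours 24 minutes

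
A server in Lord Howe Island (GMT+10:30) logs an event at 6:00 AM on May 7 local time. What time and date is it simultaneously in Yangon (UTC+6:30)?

In UTC: 6:00 AM − 10:30 = 7:30 PM on May 6.
Yangon is UTC+6:30: 7:30 PM + 6:30 = 2:00 AM on May 7.

2:00 AM on May 7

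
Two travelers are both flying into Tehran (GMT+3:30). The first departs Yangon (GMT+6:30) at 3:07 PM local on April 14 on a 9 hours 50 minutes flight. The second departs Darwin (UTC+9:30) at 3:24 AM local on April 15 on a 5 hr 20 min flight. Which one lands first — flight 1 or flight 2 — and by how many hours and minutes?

Flight 1 in UTC: 3:07 PM − 6:30 = 8:37 AM on Apr 14.
+9 hours and 50 minutes → arrive 6:27 PM UTC on Apr 14.
Flight 2 in UTC: 3:24 AM − 9:30 = 5:54 PM on Apr 14.
+5 hours 20 minutes → arrive 11:14 PM UTC on Apr 14.
Flight 1 lands earlier by 4 hours 47 minutes.

the first, by 4 hours 47 minutes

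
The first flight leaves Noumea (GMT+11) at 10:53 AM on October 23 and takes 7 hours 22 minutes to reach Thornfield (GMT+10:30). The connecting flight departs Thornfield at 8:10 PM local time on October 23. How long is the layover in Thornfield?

2 hours 25 minutes

Convert departure to UTC: 10:53 AM − 11:00 = 11:53 PM UTC on Oct 22.
Add 7 hours and 22 minutes flight time → 7:15 AM UTC (Oct 23).
Thornfield is UTC+10:30, so local arrival = 7:15 AM + 10:30 = 5:45 PM on Oct 23.
Layover = 8:10 PM − 5:45 PM = 2 hours 25 minutes.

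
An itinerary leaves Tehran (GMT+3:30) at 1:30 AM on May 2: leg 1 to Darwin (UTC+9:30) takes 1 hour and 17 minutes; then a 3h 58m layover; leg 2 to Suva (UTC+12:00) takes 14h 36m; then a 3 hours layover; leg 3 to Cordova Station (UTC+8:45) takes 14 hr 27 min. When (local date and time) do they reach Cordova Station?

8:03 PM on May 3

Convert departure to UTC: 1:30 AM − 3:30 = 10:00 PM UTC on May 1.
Add 1 hour and 17 minutes leg 1 → 11:17 PM UTC.
Add 3 hours 58 minutes layover in Darwin → 3:15 AM UTC (May 2).
Add 14 hours and 36 minutes leg 2 → 5:51 PM UTC.
Add 3 hours layover in Suva → 8:51 PM UTC.
Add 14 hours 27 minutes leg 3 → 11:18 AM UTC (May 3).
Cordova Station is UTC+8:45, so local arrival = 11:18 AM + 8:45 = 8:03 PM on May 3.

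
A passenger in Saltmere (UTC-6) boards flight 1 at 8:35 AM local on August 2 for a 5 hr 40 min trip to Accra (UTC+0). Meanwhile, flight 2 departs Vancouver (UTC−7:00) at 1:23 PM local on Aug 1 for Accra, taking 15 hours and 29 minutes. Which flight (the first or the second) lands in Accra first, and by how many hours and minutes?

Flight 1 in UTC: 8:35 AM + 6:00 = 2:35 PM on Aug 2.
+5 hours 40 minutes → arrive 8:15 PM UTC on Aug 2.
Flight 2 in UTC: 1:23 PM + 7:00 = 8:23 PM on Aug 1.
+15 hours and 29 minutes → arrive 11:52 AM UTC on Aug 2.
Flight 2 lands earlier by 8 hours 23 minutes.

the second, by 8 hours 23 minutes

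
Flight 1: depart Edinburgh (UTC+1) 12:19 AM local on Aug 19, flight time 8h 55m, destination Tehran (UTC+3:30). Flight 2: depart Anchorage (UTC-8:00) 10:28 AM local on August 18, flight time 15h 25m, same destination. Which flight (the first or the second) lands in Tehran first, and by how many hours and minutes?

the first, by 1 hour 39 minutes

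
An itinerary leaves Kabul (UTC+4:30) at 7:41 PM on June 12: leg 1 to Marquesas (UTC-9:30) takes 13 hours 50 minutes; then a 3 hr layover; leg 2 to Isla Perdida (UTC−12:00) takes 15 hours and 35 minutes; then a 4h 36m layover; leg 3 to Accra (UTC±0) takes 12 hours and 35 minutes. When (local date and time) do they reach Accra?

Convert departure to UTC: 7:41 PM − 4:30 = 3:11 PM UTC on Jun 12.
Add 13 hours and 50 minutes leg 1 → 5:01 AM UTC (Jun 13).
Add 3 hours layover in Marquesas → 8:01 AM UTC.
Add 15 hours and 35 minutes leg 2 → 11:36 PM UTC.
Add 4 hours and 36 minutes layover in Isla Perdida → 4:12 AM UTC (Jun 14).
Add 12 hours 35 minutes leg 3 → 4:47 PM UTC.
Accra is UTC+0, so local arrival is the same: 4:47 PM on Jun 14.

4:47 PM on June 14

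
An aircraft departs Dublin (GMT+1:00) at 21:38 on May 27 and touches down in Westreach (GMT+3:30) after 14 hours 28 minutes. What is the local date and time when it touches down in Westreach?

Westreach is 2:30 ahead of Dublin.
After 14 hours 28 minutes it is 12:06 (May 28) in Dublin.
Shift by the zone difference: 12:06 + 2:30 = 14:36 on May 28 in Westreach.

14:36 on May 28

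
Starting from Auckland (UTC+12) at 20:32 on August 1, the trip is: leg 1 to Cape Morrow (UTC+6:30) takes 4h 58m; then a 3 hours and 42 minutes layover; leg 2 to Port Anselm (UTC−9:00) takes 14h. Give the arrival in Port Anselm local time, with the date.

Convert departure to UTC: 20:32 − 12:00 = 08:32 UTC on Aug 1.
Add 4 hours 58 minutes leg 1 → 13:30 UTC.
Add 3 hours 42 minutes layover in Cape Morrow → 17:12 UTC.
Add 14 hours leg 2 → 07:12 UTC (Aug 2).
Port Anselm is UTC−9:00, so local arrival = 07:12 − 9:00 = 22:12 on Aug 1.

22:12 on August 1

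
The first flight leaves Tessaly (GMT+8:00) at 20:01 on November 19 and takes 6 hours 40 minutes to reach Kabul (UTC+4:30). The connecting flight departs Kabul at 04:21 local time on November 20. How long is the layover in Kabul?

5 hours 10 minutes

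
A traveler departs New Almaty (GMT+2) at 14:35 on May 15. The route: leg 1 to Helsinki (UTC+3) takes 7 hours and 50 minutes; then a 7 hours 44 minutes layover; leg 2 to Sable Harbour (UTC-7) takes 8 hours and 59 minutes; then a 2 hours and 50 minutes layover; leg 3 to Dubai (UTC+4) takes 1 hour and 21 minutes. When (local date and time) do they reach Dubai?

21:19 on May 16

Convert departure to UTC: 14:35 − 2:00 = 12:35 UTC on May 15.
Add 7 hours and 50 minutes leg 1 → 20:25 UTC.
Add 7 hours and 44 minutes layover in Helsinki → 04:09 UTC (May 16).
Add 8 hours and 59 minutes leg 2 → 13:08 UTC.
Add 2 hours and 50 minutes layover in Sable Harbour → 15:58 UTC.
Add 1 hour and 21 minutes leg 3 → 17:19 UTC.
Dubai is UTC+4:00, so local arrival = 17:19 + 4:00 = 21:19 on May 16.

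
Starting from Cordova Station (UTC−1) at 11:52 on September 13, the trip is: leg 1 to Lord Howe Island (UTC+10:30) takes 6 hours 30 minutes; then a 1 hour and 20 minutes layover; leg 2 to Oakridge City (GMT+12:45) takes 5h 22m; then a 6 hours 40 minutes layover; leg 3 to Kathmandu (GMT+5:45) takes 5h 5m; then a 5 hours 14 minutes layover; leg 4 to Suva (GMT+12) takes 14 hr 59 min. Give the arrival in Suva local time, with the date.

22:02 on September 15

Convert departure to UTC: 11:52 + 1:00 = 12:52 UTC on Sep 13.
Add 6 hours 30 minutes leg 1 → 19:22 UTC.
Add 1 hour and 20 minutes layover in Lord Howe Island → 20:42 UTC.
Add 5 hours and 22 minutes leg 2 → 02:04 UTC (Sep 14).
Add 6 hours and 40 minutes layover in Oakridge City → 08:44 UTC.
Add 5 hours 5 minutes leg 3 → 13:49 UTC.
Add 5 hours 14 minutes layover in Kathmandu → 19:03 UTC.
Add 14 hours and 59 minutes leg 4 → 10:02 UTC (Sep 15).
Suva is UTC+12:00, so local arrival = 10:02 + 12:00 = 22:02 on Sep 15.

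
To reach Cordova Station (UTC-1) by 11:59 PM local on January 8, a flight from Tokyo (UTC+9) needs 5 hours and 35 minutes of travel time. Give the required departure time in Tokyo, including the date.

4:24 AM on January 9

Target arrival in UTC: 11:59 PM + 1:00 = 12:59 AM on Jan 9.
Subtract 5 hours 35 minutes → departure 7:24 PM UTC on Jan 8.
Tokyo is UTC+9:00: 7:24 PM + 9:00 = 4:24 AM on Jan 9.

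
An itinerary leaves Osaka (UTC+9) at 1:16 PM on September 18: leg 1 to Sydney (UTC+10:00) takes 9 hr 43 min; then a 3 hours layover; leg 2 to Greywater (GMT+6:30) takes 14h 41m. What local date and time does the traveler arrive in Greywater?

Convert departure to UTC: 1:16 PM − 9:00 = 4:16 AM UTC on Sep 18.
Add 9 hours and 43 minutes leg 1 → 1:59 PM UTC.
Add 3 hours layover in Sydney → 4:59 PM UTC.
Add 14 hours 41 minutes leg 2 → 7:40 AM UTC (Sep 19).
Greywater is UTC+6:30, so local arrival = 7:40 AM + 6:30 = 2:10 PM on Sep 19.

2:10 PM on September 19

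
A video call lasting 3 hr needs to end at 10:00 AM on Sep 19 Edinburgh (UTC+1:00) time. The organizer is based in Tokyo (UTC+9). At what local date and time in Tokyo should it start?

3:00 PM on September 19

Target end time in UTC: 10:00 AM − 1:00 = 9:00 AM on Sep 19.
Subtract 3 hours → start 6:00 AM UTC on Sep 19.
Tokyo is UTC+9:00: 6:00 AM + 9:00 = 3:00 PM on Sep 19.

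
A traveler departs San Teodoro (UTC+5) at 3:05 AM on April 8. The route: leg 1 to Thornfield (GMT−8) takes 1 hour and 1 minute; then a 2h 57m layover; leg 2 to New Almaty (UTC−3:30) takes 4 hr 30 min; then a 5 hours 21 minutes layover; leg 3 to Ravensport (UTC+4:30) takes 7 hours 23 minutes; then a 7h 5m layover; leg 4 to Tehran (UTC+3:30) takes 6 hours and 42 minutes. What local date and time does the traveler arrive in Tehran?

12:34 PM on Apr 9

Convert departure to UTC: 3:05 AM − 5:00 = 10:05 PM UTC on Apr 7.
Add 1 hour and 1 minute leg 1 → 11:06 PM UTC.
Add 2 hours 57 minutes layover in Thornfield → 2:03 AM UTC (Apr 8).
Add 4 hours and 30 minutes leg 2 → 6:33 AM UTC.
Add 5 hours and 21 minutes layover in New Almaty → 11:54 AM UTC.
Add 7 hours 23 minutes leg 3 → 7:17 PM UTC.
Add 7 hours 5 minutes layover in Ravensport → 2:22 AM UTC (Apr 9).
Add 6 hours and 42 minutes leg 4 → 9:04 AM UTC.
Tehran is UTC+3:30, so local arrival = 9:04 AM + 3:30 = 12:34 PM on Apr 9.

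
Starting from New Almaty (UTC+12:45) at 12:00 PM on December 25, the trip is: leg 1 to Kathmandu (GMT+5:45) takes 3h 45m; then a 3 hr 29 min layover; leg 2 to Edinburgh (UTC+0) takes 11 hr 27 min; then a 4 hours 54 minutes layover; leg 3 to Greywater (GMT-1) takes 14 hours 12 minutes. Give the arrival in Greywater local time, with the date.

Convert departure to UTC: 12:00 PM − 12:45 = 11:15 PM UTC on Dec 24.
Add 3 hours 45 minutes leg 1 → 3:00 AM UTC (Dec 25).
Add 3 hours and 29 minutes layover in Kathmandu → 6:29 AM UTC.
Add 11 hours 27 minutes leg 2 → 5:56 PM UTC.
Add 4 hours and 54 minutes layover in Edinburgh → 10:50 PM UTC.
Add 14 hours and 12 minutes leg 3 → 1:02 PM UTC (Dec 26).
Greywater is UTC−1:00, so local arrival = 1:02 PM − 1:00 = 12:02 PM on Dec 26.

12:02 PM on December 26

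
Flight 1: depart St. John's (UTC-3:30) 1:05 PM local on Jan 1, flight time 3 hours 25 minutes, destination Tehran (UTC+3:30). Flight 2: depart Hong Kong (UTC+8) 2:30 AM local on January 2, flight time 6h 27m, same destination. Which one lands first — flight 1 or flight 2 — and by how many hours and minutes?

Flight 1 in UTC: 1:05 PM + 3:30 = 4:35 PM on Jan 1.
+3 hours 25 minutes → arrive 8:00 PM UTC on Jan 1.
Flight 2 in UTC: 2:30 AM − 8:00 = 6:30 PM on Jan 1.
+6 hours and 27 minutes → arrive 12:57 AM UTC on Jan 2.
Flight 1 lands earlier by 4 hours 57 minutes.

the first, by 4 hours 57 minutes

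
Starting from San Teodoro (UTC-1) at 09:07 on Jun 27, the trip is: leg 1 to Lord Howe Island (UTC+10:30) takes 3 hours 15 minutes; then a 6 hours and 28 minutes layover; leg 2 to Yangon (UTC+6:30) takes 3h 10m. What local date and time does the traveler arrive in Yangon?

Convert departure to UTC: 09:07 + 1:00 = 10:07 UTC on Jun 27.
Add 3 hours 15 minutes leg 1 → 13:22 UTC.
Add 6 hours 28 minutes layover in Lord Howe Island → 19:50 UTC.
Add 3 hours 10 minutes leg 2 → 23:00 UTC.
Yangon is UTC+6:30, so local arrival = 23:00 + 6:30 = 05:30 on Jun 28.

05:30 on June 28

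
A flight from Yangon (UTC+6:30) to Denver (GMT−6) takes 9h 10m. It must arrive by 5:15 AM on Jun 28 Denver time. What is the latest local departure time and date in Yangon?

8:35 AM on June 28

Target arrival in UTC: 5:15 AM + 6:00 = 11:15 AM on Jun 28.
Subtract 9 hours and 10 minutes → departure 2:05 AM UTC on Jun 28.
Yangon is UTC+6:30: 2:05 AM + 6:30 = 8:35 AM on Jun 28.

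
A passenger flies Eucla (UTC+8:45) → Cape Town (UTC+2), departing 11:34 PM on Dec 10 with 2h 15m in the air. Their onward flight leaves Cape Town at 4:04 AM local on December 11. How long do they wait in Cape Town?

Convert departure to UTC: 11:34 PM − 8:45 = 2:49 PM UTC on Dec 10.
Add 2 hours and 15 minutes flight time → 5:04 PM UTC.
Cape Town is UTC+2:00, so local arrival = 5:04 PM + 2:00 = 7:04 PM on Dec 10.
Layover = 4:04 AM − 7:04 PM (+1 day) = 9 hours.

9 hours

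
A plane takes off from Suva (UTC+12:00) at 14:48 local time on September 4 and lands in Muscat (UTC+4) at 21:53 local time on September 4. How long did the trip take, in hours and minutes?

15 hours 5 minutes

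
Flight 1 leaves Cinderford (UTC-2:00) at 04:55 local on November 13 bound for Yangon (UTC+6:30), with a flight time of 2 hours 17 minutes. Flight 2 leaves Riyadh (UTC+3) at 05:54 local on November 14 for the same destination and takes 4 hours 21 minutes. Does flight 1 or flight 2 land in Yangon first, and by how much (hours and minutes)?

Flight 1 in UTC: 04:55 + 2:00 = 06:55 on Nov 13.
+2 hours 17 minutes → arrive 09:12 UTC on Nov 13.
Flight 2 in UTC: 05:54 − 3:00 = 02:54 on Nov 14.
+4 hours and 21 minutes → arrive 07:15 UTC on Nov 14.
Flight 1 lands earlier by 22 hours 3 minutes.

the first, by 22 hours 3 minutes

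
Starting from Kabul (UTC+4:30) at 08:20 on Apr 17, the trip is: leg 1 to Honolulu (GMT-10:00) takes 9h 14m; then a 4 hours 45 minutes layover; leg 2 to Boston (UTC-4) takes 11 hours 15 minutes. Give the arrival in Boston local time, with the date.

Convert departure to UTC: 08:20 − 4:30 = 03:50 UTC on Apr 17.
Add 9 hours and 14 minutes leg 1 → 13:04 UTC.
Add 4 hours 45 minutes layover in Honolulu → 17:49 UTC.
Add 11 hours and 15 minutes leg 2 → 05:04 UTC (Apr 18).
Boston is UTC−4:00, so local arrival = 05:04 − 4:00 = 01:04 on Apr 18.

01:04 on April 18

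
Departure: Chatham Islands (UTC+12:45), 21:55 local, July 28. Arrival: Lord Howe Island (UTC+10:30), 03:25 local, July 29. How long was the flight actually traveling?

Departure in UTC: 21:55 − 12:45 = 09:10 on Jul 28.
Arrival in UTC: 03:25 − 10:30 = 16:55 on Jul 28.
Elapsed = 16:55 − 09:10 = 7 hours 45 minutes.

7 hours 45 minutes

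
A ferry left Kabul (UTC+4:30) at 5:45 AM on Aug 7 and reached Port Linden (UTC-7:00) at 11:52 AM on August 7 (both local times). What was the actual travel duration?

17 hours 37 minutes

Departure in UTC: 5:45 AM − 4:30 = 1:15 AM on Aug 7.
Arrival in UTC: 11:52 AM + 7:00 = 6:52 PM on Aug 7.
Elapsed = 6:52 PM − 1:15 AM = 17 hours 37 minutes.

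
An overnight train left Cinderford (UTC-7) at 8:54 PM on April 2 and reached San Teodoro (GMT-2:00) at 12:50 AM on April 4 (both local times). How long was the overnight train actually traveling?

San Teodoro is 5:00 ahead of Cinderford.
Clock-face elapsed time (ignoring zones) is 27 hours 56 minutes.
Actual elapsed = 27 hours 56 minutes − 5:00 = 22 hours 56 minutes.

22 hours 56 minutes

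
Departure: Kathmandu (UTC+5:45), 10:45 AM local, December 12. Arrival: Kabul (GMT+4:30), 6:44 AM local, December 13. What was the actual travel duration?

Departure in UTC: 10:45 AM − 5:45 = 5:00 AM on Dec 12.
Arrival in UTC: 6:44 AM − 4:30 = 2:14 AM on Dec 13.
Elapsed = 2:14 AM − 5:00 AM (+1 day) = 21 hours 14 minutes.

21 hours 14 minutes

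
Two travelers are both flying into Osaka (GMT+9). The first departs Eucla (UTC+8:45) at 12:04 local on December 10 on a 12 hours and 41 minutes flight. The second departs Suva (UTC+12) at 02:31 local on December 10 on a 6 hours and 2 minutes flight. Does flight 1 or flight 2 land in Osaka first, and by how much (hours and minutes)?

Flight 1 in UTC: 12:04 − 8:45 = 03:19 on Dec 10.
+12 hours 41 minutes → arrive 16:00 UTC on Dec 10.
Flight 2 in UTC: 02:31 − 12:00 = 14:31 on Dec 9.
+6 hours and 2 minutes → arrive 20:33 UTC on Dec 9.
Flight 2 lands earlier by 19 hours 27 minutes.

the second, by 19 hours 27 minutes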